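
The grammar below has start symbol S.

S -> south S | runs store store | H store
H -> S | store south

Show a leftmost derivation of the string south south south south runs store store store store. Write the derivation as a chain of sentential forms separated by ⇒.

S ⇒ H store ⇒ S store ⇒ south S store ⇒ south H store store ⇒ south S store store ⇒ south south S store store ⇒ south south south S store store ⇒ south south south south S store store ⇒ south south south south runs store store store store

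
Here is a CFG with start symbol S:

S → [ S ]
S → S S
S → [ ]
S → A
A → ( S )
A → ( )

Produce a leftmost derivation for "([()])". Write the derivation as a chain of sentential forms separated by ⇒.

S ⇒ A   [S → A]
A ⇒ (S)   [A → ( S )]
(S) ⇒ ([S])   [S → [ S ]]
([S]) ⇒ ([A])   [S → A]
([A]) ⇒ ([()])   [A → ( )]

S ⇒ A ⇒ (S) ⇒ ([S]) ⇒ ([A]) ⇒ ([()])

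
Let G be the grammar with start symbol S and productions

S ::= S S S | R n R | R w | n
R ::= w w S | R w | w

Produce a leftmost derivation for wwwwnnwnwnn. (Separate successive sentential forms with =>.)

S => SSS => RnRSS => wwSnRSS => wwRnRnRSS => wwwwSnRnRSS => wwwwnnRnRSS => wwwwnnwnRSS => wwwwnnwnwSS => wwwwnnwnwnS => wwwwnnwnwnn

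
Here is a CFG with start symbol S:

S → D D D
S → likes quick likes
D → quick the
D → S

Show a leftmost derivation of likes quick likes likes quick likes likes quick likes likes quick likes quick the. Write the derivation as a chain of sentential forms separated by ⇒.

S ⇒ D D D ⇒ S D D ⇒ likes quick likes D D ⇒ likes quick likes S D ⇒ likes quick likes D D D D ⇒ likes quick likes S D D D ⇒ likes quick likes likes quick likes D D D ⇒ likes quick likes likes quick likes S D D ⇒ likes quick likes likes quick likes likes quick likes D D ⇒ likes quick likes likes quick likes likes quick likes S D ⇒ likes quick likes likes quick likes likes quick likes likes quick likes D ⇒ likes quick likes likes quick likes likes quick likes likes quick likes quick the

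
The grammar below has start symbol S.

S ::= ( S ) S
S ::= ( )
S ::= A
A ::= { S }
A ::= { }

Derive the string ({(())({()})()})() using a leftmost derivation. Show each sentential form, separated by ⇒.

S ⇒ (S)S   [S ::= ( S ) S]
(S)S ⇒ (A)S   [S ::= A]
(A)S ⇒ ({S})S   [A ::= { S }]
({S})S ⇒ ({(S)S})S   [S ::= ( S ) S]
({(S)S})S ⇒ ({(())S})S   [S ::= ( )]
({(())S})S ⇒ ({(())(S)S})S   [S ::= ( S ) S]
({(())(S)S})S ⇒ ({(())(A)S})S   [S ::= A]
({(())(A)S})S ⇒ ({(())({S})S})S   [A ::= { S }]
({(())({S})S})S ⇒ ({(())({()})S})S   [S ::= ( )]
({(())({()})S})S ⇒ ({(())({()})()})S   [S ::= ( )]
({(())({()})()})S ⇒ ({(())({()})()})()   [S ::= ( )]

S⇒(S)S⇒(A)S⇒({S})S⇒({(S)S})S⇒({(())S})S⇒({(())(S)S})S⇒({(())(A)S})S⇒({(())({S})S})S⇒({(())({()})S})S⇒({(())({()})()})S⇒({(())({()})()})()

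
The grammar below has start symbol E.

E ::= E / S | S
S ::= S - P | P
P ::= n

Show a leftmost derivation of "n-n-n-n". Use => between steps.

E => S   [E ::= S]
S => S-P   [S ::= S - P]
S-P => S-P-P   [S ::= S - P]
S-P-P => S-P-P-P   [S ::= S - P]
S-P-P-P => P-P-P-P   [S ::= P]
P-P-P-P => n-P-P-P   [P ::= n]
n-P-P-P => n-n-P-P   [P ::= n]
n-n-P-P => n-n-n-P   [P ::= n]
n-n-n-P => n-n-n-n   [P ::= n]

E=>S=>S-P=>S-P-P=>S-P-P-P=>P-P-P-P=>n-P-P-P=>n-n-P-P=>n-n-n-P=>n-n-n-n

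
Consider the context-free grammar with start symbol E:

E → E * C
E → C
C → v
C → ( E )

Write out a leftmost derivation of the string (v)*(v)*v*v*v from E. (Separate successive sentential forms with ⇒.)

E ⇒ E*C ⇒ E*C*C ⇒ E*C*C*C ⇒ E*C*C*C*C ⇒ C*C*C*C*C ⇒ (E)*C*C*C*C ⇒ (C)*C*C*C*C ⇒ (v)*C*C*C*C ⇒ (v)*(E)*C*C*C ⇒ (v)*(C)*C*C*C ⇒ (v)*(v)*C*C*C ⇒ (v)*(v)*v*C*C ⇒ (v)*(v)*v*v*C ⇒ (v)*(v)*v*v*v

E ⇒ E*C   [E → E * C]
E*C ⇒ E*C*C   [E → E * C]
E*C*C ⇒ E*C*C*C   [E → E * C]
E*C*C*C ⇒ E*C*C*C*C   [E → E * C]
E*C*C*C*C ⇒ C*C*C*C*C   [E → C]
C*C*C*C*C ⇒ (E)*C*C*C*C   [C → ( E )]
(E)*C*C*C*C ⇒ (C)*C*C*C*C   [E → C]
(C)*C*C*C*C ⇒ (v)*C*C*C*C   [C → v]
(v)*C*C*C*C ⇒ (v)*(E)*C*C*C   [C → ( E )]
(v)*(E)*C*C*C ⇒ (v)*(C)*C*C*C   [E → C]
(v)*(C)*C*C*C ⇒ (v)*(v)*C*C*C   [C → v]
(v)*(v)*C*C*C ⇒ (v)*(v)*v*C*C   [C → v]
(v)*(v)*v*C*C ⇒ (v)*(v)*v*v*C   [C → v]
(v)*(v)*v*v*C ⇒ (v)*(v)*v*v*v   [C → v]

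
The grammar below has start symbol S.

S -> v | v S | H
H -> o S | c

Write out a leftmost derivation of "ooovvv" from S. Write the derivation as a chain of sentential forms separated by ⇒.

S ⇒ H ⇒ oS ⇒ oH ⇒ ooS ⇒ ooH ⇒ oooS ⇒ ooovS ⇒ ooovvS ⇒ ooovvv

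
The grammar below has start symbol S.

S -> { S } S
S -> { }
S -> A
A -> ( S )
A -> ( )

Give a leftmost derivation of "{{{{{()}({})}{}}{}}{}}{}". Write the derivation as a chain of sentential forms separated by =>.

S => {S}S   [S -> { S } S]
{S}S => {{S}S}S   [S -> { S } S]
{{S}S}S => {{{S}S}S}S   [S -> { S } S]
{{{S}S}S}S => {{{{S}S}S}S}S   [S -> { S } S]
{{{{S}S}S}S}S => {{{{{S}S}S}S}S}S   [S -> { S } S]
{{{{{S}S}S}S}S}S => {{{{{A}S}S}S}S}S   [S -> A]
{{{{{A}S}S}S}S}S => {{{{{()}S}S}S}S}S   [A -> ( )]
{{{{{()}S}S}S}S}S => {{{{{()}A}S}S}S}S   [S -> A]
{{{{{()}A}S}S}S}S => {{{{{()}(S)}S}S}S}S   [A -> ( S )]
{{{{{()}(S)}S}S}S}S => {{{{{()}({})}S}S}S}S   [S -> { }]
{{{{{()}({})}S}S}S}S => {{{{{()}({})}{}}S}S}S   [S -> { }]
{{{{{()}({})}{}}S}S}S => {{{{{()}({})}{}}{}}S}S   [S -> { }]
{{{{{()}({})}{}}{}}S}S => {{{{{()}({})}{}}{}}{}}S   [S -> { }]
{{{{{()}({})}{}}{}}{}}S => {{{{{()}({})}{}}{}}{}}{}   [S -> { }]

S=>{S}S=>{{S}S}S=>{{{S}S}S}S=>{{{{S}S}S}S}S=>{{{{{S}S}S}S}S}S=>{{{{{A}S}S}S}S}S=>{{{{{()}S}S}S}S}S=>{{{{{()}A}S}S}S}S=>{{{{{()}(S)}S}S}S}S=>{{{{{()}({})}S}S}S}S=>{{{{{()}({})}{}}S}S}S=>{{{{{()}({})}{}}{}}S}S=>{{{{{()}({})}{}}{}}{}}S=>{{{{{()}({})}{}}{}}{}}{}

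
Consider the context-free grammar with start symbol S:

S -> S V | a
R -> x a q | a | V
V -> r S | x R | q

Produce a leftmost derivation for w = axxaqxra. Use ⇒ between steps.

S ⇒ SV ⇒ SVV ⇒ aVV ⇒ axRV ⇒ axxaqV ⇒ axxaqxR ⇒ axxaqxV ⇒ axxaqxrS ⇒ axxaqxra

S ⇒ SV   [S -> S V]
SV ⇒ SVV   [S -> S V]
SVV ⇒ aVV   [S -> a]
aVV ⇒ axRV   [V -> x R]
axRV ⇒ axxaqV   [R -> x a q]
axxaqV ⇒ axxaqxR   [V -> x R]
axxaqxR ⇒ axxaqxV   [R -> V]
axxaqxV ⇒ axxaqxrS   [V -> r S]
axxaqxrS ⇒ axxaqxra   [S -> a]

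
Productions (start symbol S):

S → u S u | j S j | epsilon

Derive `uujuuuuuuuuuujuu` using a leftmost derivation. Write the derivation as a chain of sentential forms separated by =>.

S => uSu => uuSuu => uujSjuu => uujuSujuu => uujuuSuujuu => uujuuuSuuujuu => uujuuuuSuuuujuu => uujuuuuuSuuuuujuu => uujuuuuuuuuuujuu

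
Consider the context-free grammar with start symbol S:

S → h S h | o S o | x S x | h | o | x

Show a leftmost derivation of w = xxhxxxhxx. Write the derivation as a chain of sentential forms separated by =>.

S => xSx => xxSxx => xxhShxx => xxhxSxhxx => xxhxxxhxx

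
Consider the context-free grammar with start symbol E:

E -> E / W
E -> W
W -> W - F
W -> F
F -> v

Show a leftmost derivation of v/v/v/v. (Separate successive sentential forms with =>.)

E => E/W   [E -> E / W]
E/W => E/W/W   [E -> E / W]
E/W/W => E/W/W/W   [E -> E / W]
E/W/W/W => W/W/W/W   [E -> W]
W/W/W/W => F/W/W/W   [W -> F]
F/W/W/W => v/W/W/W   [F -> v]
v/W/W/W => v/F/W/W   [W -> F]
v/F/W/W => v/v/W/W   [F -> v]
v/v/W/W => v/v/F/W   [W -> F]
v/v/F/W => v/v/v/W   [F -> v]
v/v/v/W => v/v/v/F   [W -> F]
v/v/v/F => v/v/v/v   [F -> v]

E => E/W => E/W/W => E/W/W/W => W/W/W/W => F/W/W/W => v/W/W/W => v/F/W/W => v/v/W/W => v/v/F/W => v/v/v/W => v/v/v/F => v/v/v/v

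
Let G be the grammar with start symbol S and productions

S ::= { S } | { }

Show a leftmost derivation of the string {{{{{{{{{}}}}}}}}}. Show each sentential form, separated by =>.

S => {S} => {{S}} => {{{S}}} => {{{{S}}}} => {{{{{S}}}}} => {{{{{{S}}}}}} => {{{{{{{S}}}}}}} => {{{{{{{{S}}}}}}}} => {{{{{{{{{}}}}}}}}}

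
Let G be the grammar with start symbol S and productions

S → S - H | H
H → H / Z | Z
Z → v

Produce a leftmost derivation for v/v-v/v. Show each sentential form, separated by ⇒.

S ⇒ S-H ⇒ H-H ⇒ H/Z-H ⇒ Z/Z-H ⇒ v/Z-H ⇒ v/v-H ⇒ v/v-H/Z ⇒ v/v-Z/Z ⇒ v/v-v/Z ⇒ v/v-v/v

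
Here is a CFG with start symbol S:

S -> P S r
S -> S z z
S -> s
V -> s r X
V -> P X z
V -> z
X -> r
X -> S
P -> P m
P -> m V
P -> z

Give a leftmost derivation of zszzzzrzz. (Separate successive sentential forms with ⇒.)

S ⇒ Szz   [S -> S z z]
Szz ⇒ PSrzz   [S -> P S r]
PSrzz ⇒ zSrzz   [P -> z]
zSrzz ⇒ zSzzrzz   [S -> S z z]
zSzzrzz ⇒ zSzzzzrzz   [S -> S z z]
zSzzzzrzz ⇒ zszzzzrzz   [S -> s]

S ⇒ Szz ⇒ PSrzz ⇒ zSrzz ⇒ zSzzrzz ⇒ zSzzzzrzz ⇒ zszzzzrzz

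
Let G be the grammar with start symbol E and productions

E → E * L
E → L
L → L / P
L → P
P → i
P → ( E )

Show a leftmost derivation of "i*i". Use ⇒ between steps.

E ⇒ E*L ⇒ L*L ⇒ P*L ⇒ i*L ⇒ i*P ⇒ i*i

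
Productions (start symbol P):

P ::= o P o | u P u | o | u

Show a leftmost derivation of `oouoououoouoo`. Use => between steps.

P => oPo   [P ::= o P o]
oPo => ooPoo   [P ::= o P o]
ooPoo => oouPuoo   [P ::= u P u]
oouPuoo => oouoPouoo   [P ::= o P o]
oouoPouoo => oouooPoouoo   [P ::= o P o]
oouooPoouoo => oouoouPuoouoo   [P ::= u P u]
oouoouPuoouoo => oouoououoouoo   [P ::= o]

P => oPo => ooPoo => oouPuoo => oouoPouoo => oouooPoouoo => oouoouPuoouoo => oouoououoouoo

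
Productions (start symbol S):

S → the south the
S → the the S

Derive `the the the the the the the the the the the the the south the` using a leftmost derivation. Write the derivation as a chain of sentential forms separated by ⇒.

S ⇒ the the S   [S → the the S]
the the S ⇒ the the the the S   [S → the the S]
the the the the S ⇒ the the the the the the S   [S → the the S]
the the the the the the S ⇒ the the the the the the the the S   [S → the the S]
the the the the the the the the S ⇒ the the the the the the the the the the S   [S → the the S]
the the the the the the the the the the S ⇒ the the the the the the the the the the the the S   [S → the the S]
the the the the the the the the the the the the S ⇒ the the the the the the the the the the the the the south the   [S → the south the]

S ⇒ the the S ⇒ the the the the S ⇒ the the the the the the S ⇒ the the the the the the the the S ⇒ the the the the the the the the the the S ⇒ the the the the the the the the the the the the S ⇒ the the the the the the the the the the the the the south the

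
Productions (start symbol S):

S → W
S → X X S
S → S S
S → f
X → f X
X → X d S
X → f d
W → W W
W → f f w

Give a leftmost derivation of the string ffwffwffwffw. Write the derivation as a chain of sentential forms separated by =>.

S=>W=>WW=>WWW=>ffwWW=>ffwWWW=>ffwffwWW=>ffwffwffwW=>ffwffwffwffw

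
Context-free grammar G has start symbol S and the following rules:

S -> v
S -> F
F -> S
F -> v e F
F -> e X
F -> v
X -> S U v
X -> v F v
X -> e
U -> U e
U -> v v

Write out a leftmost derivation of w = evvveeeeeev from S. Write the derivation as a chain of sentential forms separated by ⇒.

S ⇒ F   [S -> F]
F ⇒ eX   [F -> e X]
eX ⇒ eSUv   [X -> S U v]
eSUv ⇒ evUv   [S -> v]
evUv ⇒ evUev   [U -> U e]
evUev ⇒ evUeev   [U -> U e]
evUeev ⇒ evUeeev   [U -> U e]
evUeeev ⇒ evUeeeev   [U -> U e]
evUeeeev ⇒ evUeeeeev   [U -> U e]
evUeeeeev ⇒ evUeeeeeev   [U -> U e]
evUeeeeeev ⇒ evvveeeeeev   [U -> v v]

S⇒F⇒eX⇒eSUv⇒evUv⇒evUev⇒evUeev⇒evUeeev⇒evUeeeev⇒evUeeeeev⇒evUeeeeeev⇒evvveeeeeev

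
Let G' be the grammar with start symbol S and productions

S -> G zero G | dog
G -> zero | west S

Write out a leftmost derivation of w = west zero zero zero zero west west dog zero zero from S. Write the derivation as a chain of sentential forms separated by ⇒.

S ⇒ G zero G   [S -> G zero G]
G zero G ⇒ west S zero G   [G -> west S]
west S zero G ⇒ west G zero G zero G   [S -> G zero G]
west G zero G zero G ⇒ west zero zero G zero G   [G -> zero]
west zero zero G zero G ⇒ west zero zero zero zero G   [G -> zero]
west zero zero zero zero G ⇒ west zero zero zero zero west S   [G -> west S]
west zero zero zero zero west S ⇒ west zero zero zero zero west G zero G   [S -> G zero G]
west zero zero zero zero west G zero G ⇒ west zero zero zero zero west west S zero G   [G -> west S]
west zero zero zero zero west west S zero G ⇒ west zero zero zero zero west west dog zero G   [S -> dog]
west zero zero zero zero west west dog zero G ⇒ west zero zero zero zero west west dog zero zero   [G -> zero]

S ⇒ G zero G ⇒ west S zero G ⇒ west G zero G zero G ⇒ west zero zero G zero G ⇒ west zero zero zero zero G ⇒ west zero zero zero zero west S ⇒ west zero zero zero zero west G zero G ⇒ west zero zero zero zero west west S zero G ⇒ west zero zero zero zero west west dog zero G ⇒ west zero zero zero zero west west dog zero zero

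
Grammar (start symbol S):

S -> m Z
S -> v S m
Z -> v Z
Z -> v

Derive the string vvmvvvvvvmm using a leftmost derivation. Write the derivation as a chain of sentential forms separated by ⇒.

S ⇒ vSm ⇒ vvSmm ⇒ vvmZmm ⇒ vvmvZmm ⇒ vvmvvZmm ⇒ vvmvvvZmm ⇒ vvmvvvvZmm ⇒ vvmvvvvvZmm ⇒ vvmvvvvvvmm

S ⇒ vSm   [S -> v S m]
vSm ⇒ vvSmm   [S -> v S m]
vvSmm ⇒ vvmZmm   [S -> m Z]
vvmZmm ⇒ vvmvZmm   [Z -> v Z]
vvmvZmm ⇒ vvmvvZmm   [Z -> v Z]
vvmvvZmm ⇒ vvmvvvZmm   [Z -> v Z]
vvmvvvZmm ⇒ vvmvvvvZmm   [Z -> v Z]
vvmvvvvZmm ⇒ vvmvvvvvZmm   [Z -> v Z]
vvmvvvvvZmm ⇒ vvmvvvvvvmm   [Z -> v]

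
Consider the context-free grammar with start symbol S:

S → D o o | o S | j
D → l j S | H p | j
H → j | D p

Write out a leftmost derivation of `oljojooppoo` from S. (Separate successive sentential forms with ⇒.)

S ⇒ oS   [S → o S]
oS ⇒ oDoo   [S → D o o]
oDoo ⇒ oHpoo   [D → H p]
oHpoo ⇒ oDppoo   [H → D p]
oDppoo ⇒ oljSppoo   [D → l j S]
oljSppoo ⇒ oljoSppoo   [S → o S]
oljoSppoo ⇒ oljoDooppoo   [S → D o o]
oljoDooppoo ⇒ oljojooppoo   [D → j]

S ⇒ oS ⇒ oDoo ⇒ oHpoo ⇒ oDppoo ⇒ oljSppoo ⇒ oljoSppoo ⇒ oljoDooppoo ⇒ oljojooppoo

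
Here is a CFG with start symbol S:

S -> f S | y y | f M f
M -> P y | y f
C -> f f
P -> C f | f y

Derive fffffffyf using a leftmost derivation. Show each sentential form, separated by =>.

S => fS   [S -> f S]
fS => ffS   [S -> f S]
ffS => fffS   [S -> f S]
fffS => ffffMf   [S -> f M f]
ffffMf => ffffPyf   [M -> P y]
ffffPyf => ffffCfyf   [P -> C f]
ffffCfyf => fffffffyf   [C -> f f]

S => fS => ffS => fffS => ffffMf => ffffPyf => ffffCfyf => fffffffyf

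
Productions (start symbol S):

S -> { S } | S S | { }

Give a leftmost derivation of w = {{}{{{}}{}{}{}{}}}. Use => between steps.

S => {S} => {SS} => {{}S} => {{}{S}} => {{}{SS}} => {{}{SSS}} => {{}{{S}SS}} => {{}{{{}}SS}} => {{}{{{}}SSS}} => {{}{{{}}SSSS}} => {{}{{{}}{}SSS}} => {{}{{{}}{}{}SS}} => {{}{{{}}{}{}{}S}} => {{}{{{}}{}{}{}{}}}

S => {S}   [S -> { S }]
{S} => {SS}   [S -> S S]
{SS} => {{}S}   [S -> { }]
{{}S} => {{}{S}}   [S -> { S }]
{{}{S}} => {{}{SS}}   [S -> S S]
{{}{SS}} => {{}{SSS}}   [S -> S S]
{{}{SSS}} => {{}{{S}SS}}   [S -> { S }]
{{}{{S}SS}} => {{}{{{}}SS}}   [S -> { }]
{{}{{{}}SS}} => {{}{{{}}SSS}}   [S -> S S]
{{}{{{}}SSS}} => {{}{{{}}SSSS}}   [S -> S S]
{{}{{{}}SSSS}} => {{}{{{}}{}SSS}}   [S -> { }]
{{}{{{}}{}SSS}} => {{}{{{}}{}{}SS}}   [S -> { }]
{{}{{{}}{}{}SS}} => {{}{{{}}{}{}{}S}}   [S -> { }]
{{}{{{}}{}{}{}S}} => {{}{{{}}{}{}{}{}}}   [S -> { }]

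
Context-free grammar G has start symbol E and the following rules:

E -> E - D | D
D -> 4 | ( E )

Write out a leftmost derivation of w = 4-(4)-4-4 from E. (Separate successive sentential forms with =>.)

E => E-D => E-D-D => E-D-D-D => D-D-D-D => 4-D-D-D => 4-(E)-D-D => 4-(D)-D-D => 4-(4)-D-D => 4-(4)-4-D => 4-(4)-4-4

E => E-D   [E -> E - D]
E-D => E-D-D   [E -> E - D]
E-D-D => E-D-D-D   [E -> E - D]
E-D-D-D => D-D-D-D   [E -> D]
D-D-D-D => 4-D-D-D   [D -> 4]
4-D-D-D => 4-(E)-D-D   [D -> ( E )]
4-(E)-D-D => 4-(D)-D-D   [E -> D]
4-(D)-D-D => 4-(4)-D-D   [D -> 4]
4-(4)-D-D => 4-(4)-4-D   [D -> 4]
4-(4)-4-D => 4-(4)-4-4   [D -> 4]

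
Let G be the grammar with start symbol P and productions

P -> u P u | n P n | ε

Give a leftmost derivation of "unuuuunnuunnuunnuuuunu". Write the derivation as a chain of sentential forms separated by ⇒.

P ⇒ uPu ⇒ unPnu ⇒ unuPunu ⇒ unuuPuunu ⇒ unuuuPuuunu ⇒ unuuuuPuuuunu ⇒ unuuuunPnuuuunu ⇒ unuuuunnPnnuuuunu ⇒ unuuuunnuPunnuuuunu ⇒ unuuuunnuuPuunnuuuunu ⇒ unuuuunnuunPnuunnuuuunu ⇒ unuuuunnuunnuunnuuuunu

P ⇒ uPu   [P -> u P u]
uPu ⇒ unPnu   [P -> n P n]
unPnu ⇒ unuPunu   [P -> u P u]
unuPunu ⇒ unuuPuunu   [P -> u P u]
unuuPuunu ⇒ unuuuPuuunu   [P -> u P u]
unuuuPuuunu ⇒ unuuuuPuuuunu   [P -> u P u]
unuuuuPuuuunu ⇒ unuuuunPnuuuunu   [P -> n P n]
unuuuunPnuuuunu ⇒ unuuuunnPnnuuuunu   [P -> n P n]
unuuuunnPnnuuuunu ⇒ unuuuunnuPunnuuuunu   [P -> u P u]
unuuuunnuPunnuuuunu ⇒ unuuuunnuuPuunnuuuunu   [P -> u P u]
unuuuunnuuPuunnuuuunu ⇒ unuuuunnuunPnuunnuuuunu   [P -> n P n]
unuuuunnuunPnuunnuuuunu ⇒ unuuuunnuunnuunnuuuunu   [P -> ε]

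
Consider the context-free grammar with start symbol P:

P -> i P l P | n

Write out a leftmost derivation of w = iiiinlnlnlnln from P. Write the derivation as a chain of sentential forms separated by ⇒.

P ⇒ iPlP ⇒ iiPlPlP ⇒ iiiPlPlPlP ⇒ iiiiPlPlPlPlP ⇒ iiiinlPlPlPlP ⇒ iiiinlnlPlPlP ⇒ iiiinlnlnlPlP ⇒ iiiinlnlnlnlP ⇒ iiiinlnlnlnln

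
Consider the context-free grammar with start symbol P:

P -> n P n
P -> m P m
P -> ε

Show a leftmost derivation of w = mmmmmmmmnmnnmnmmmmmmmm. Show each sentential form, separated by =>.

P => mPm   [P -> m P m]
mPm => mmPmm   [P -> m P m]
mmPmm => mmmPmmm   [P -> m P m]
mmmPmmm => mmmmPmmmm   [P -> m P m]
mmmmPmmmm => mmmmmPmmmmm   [P -> m P m]
mmmmmPmmmmm => mmmmmmPmmmmmm   [P -> m P m]
mmmmmmPmmmmmm => mmmmmmmPmmmmmmm   [P -> m P m]
mmmmmmmPmmmmmmm => mmmmmmmmPmmmmmmmm   [P -> m P m]
mmmmmmmmPmmmmmmmm => mmmmmmmmnPnmmmmmmmm   [P -> n P n]
mmmmmmmmnPnmmmmmmmm => mmmmmmmmnmPmnmmmmmmmm   [P -> m P m]
mmmmmmmmnmPmnmmmmmmmm => mmmmmmmmnmnPnmnmmmmmmmm   [P -> n P n]
mmmmmmmmnmnPnmnmmmmmmmm => mmmmmmmmnmnnmnmmmmmmmm   [P -> ε]

P=>mPm=>mmPmm=>mmmPmmm=>mmmmPmmmm=>mmmmmPmmmmm=>mmmmmmPmmmmmm=>mmmmmmmPmmmmmmm=>mmmmmmmmPmmmmmmmm=>mmmmmmmmnPnmmmmmmmm=>mmmmmmmmnmPmnmmmmmmmm=>mmmmmmmmnmnPnmnmmmmmmmm=>mmmmmmmmnmnnmnmmmmmmmm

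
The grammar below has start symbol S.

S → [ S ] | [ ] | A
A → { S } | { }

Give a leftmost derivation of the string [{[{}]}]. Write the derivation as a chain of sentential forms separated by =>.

S => [S] => [A] => [{S}] => [{[S]}] => [{[A]}] => [{[{}]}]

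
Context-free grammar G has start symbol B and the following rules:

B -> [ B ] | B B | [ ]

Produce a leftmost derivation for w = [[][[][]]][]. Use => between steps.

B => BB   [B -> B B]
BB => [B]B   [B -> [ B ]]
[B]B => [BB]B   [B -> B B]
[BB]B => [[]B]B   [B -> [ ]]
[[]B]B => [[][B]]B   [B -> [ B ]]
[[][B]]B => [[][BB]]B   [B -> B B]
[[][BB]]B => [[][[]B]]B   [B -> [ ]]
[[][[]B]]B => [[][[][]]]B   [B -> [ ]]
[[][[][]]]B => [[][[][]]][]   [B -> [ ]]

B => BB => [B]B => [BB]B => [[]B]B => [[][B]]B => [[][BB]]B => [[][[]B]]B => [[][[][]]]B => [[][[][]]][]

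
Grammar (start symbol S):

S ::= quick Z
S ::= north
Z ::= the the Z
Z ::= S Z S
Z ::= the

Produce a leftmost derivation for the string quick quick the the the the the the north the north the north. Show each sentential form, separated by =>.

S => quick Z   [S ::= quick Z]
quick Z => quick S Z S   [Z ::= S Z S]
quick S Z S => quick quick Z Z S   [S ::= quick Z]
quick quick Z Z S => quick quick the the Z Z S   [Z ::= the the Z]
quick quick the the Z Z S => quick quick the the the the Z Z S   [Z ::= the the Z]
quick quick the the the the Z Z S => quick quick the the the the the the Z Z S   [Z ::= the the Z]
quick quick the the the the the the Z Z S => quick quick the the the the the the S Z S Z S   [Z ::= S Z S]
quick quick the the the the the the S Z S Z S => quick quick the the the the the the north Z S Z S   [S ::= north]
quick quick the the the the the the north Z S Z S => quick quick the the the the the the north the S Z S   [Z ::= the]
quick quick the the the the the the north the S Z S => quick quick the the the the the the north the north Z S   [S ::= north]
quick quick the the the the the the north the north Z S => quick quick the the the the the the north the north the S   [Z ::= the]
quick quick the the the the the the north the north the S => quick quick the the the the the the north the north the north   [S ::= north]

S => quick Z => quick S Z S => quick quick Z Z S => quick quick the the Z Z S => quick quick the the the the Z Z S => quick quick the the the the the the Z Z S => quick quick the the the the the the S Z S Z S => quick quick the the the the the the north Z S Z S => quick quick the the the the the the north the S Z S => quick quick the the the the the the north the north Z S => quick quick the the the the the the north the north the S => quick quick the the the the the the north the north the north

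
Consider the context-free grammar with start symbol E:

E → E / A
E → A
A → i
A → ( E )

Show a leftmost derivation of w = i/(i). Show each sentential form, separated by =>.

E => E/A   [E → E / A]
E/A => A/A   [E → A]
A/A => i/A   [A → i]
i/A => i/(E)   [A → ( E )]
i/(E) => i/(A)   [E → A]
i/(A) => i/(i)   [A → i]

E=>E/A=>A/A=>i/A=>i/(E)=>i/(A)=>i/(i)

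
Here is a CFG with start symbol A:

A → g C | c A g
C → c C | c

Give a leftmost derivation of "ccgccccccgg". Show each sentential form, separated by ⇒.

A ⇒ cAg ⇒ ccAgg ⇒ ccgCgg ⇒ ccgcCgg ⇒ ccgccCgg ⇒ ccgcccCgg ⇒ ccgccccCgg ⇒ ccgcccccCgg ⇒ ccgccccccgg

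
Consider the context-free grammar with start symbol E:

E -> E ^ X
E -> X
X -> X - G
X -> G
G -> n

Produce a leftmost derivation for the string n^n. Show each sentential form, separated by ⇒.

E ⇒ E^X   [E -> E ^ X]
E^X ⇒ X^X   [E -> X]
X^X ⇒ G^X   [X -> G]
G^X ⇒ n^X   [G -> n]
n^X ⇒ n^G   [X -> G]
n^G ⇒ n^n   [G -> n]

E ⇒ E^X ⇒ X^X ⇒ G^X ⇒ n^X ⇒ n^G ⇒ n^n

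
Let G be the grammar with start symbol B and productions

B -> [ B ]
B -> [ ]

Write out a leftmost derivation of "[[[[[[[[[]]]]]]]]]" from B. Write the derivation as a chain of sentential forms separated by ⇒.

B⇒[B]⇒[[B]]⇒[[[B]]]⇒[[[[B]]]]⇒[[[[[B]]]]]⇒[[[[[[B]]]]]]⇒[[[[[[[B]]]]]]]⇒[[[[[[[[B]]]]]]]]⇒[[[[[[[[[]]]]]]]]]

B ⇒ [B]   [B -> [ B ]]
[B] ⇒ [[B]]   [B -> [ B ]]
[[B]] ⇒ [[[B]]]   [B -> [ B ]]
[[[B]]] ⇒ [[[[B]]]]   [B -> [ B ]]
[[[[B]]]] ⇒ [[[[[B]]]]]   [B -> [ B ]]
[[[[[B]]]]] ⇒ [[[[[[B]]]]]]   [B -> [ B ]]
[[[[[[B]]]]]] ⇒ [[[[[[[B]]]]]]]   [B -> [ B ]]
[[[[[[[B]]]]]]] ⇒ [[[[[[[[B]]]]]]]]   [B -> [ B ]]
[[[[[[[[B]]]]]]]] ⇒ [[[[[[[[[]]]]]]]]]   [B -> [ ]]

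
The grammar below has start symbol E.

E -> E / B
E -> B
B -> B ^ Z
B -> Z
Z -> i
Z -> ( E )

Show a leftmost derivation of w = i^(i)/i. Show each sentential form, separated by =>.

E => E/B   [E -> E / B]
E/B => B/B   [E -> B]
B/B => B^Z/B   [B -> B ^ Z]
B^Z/B => Z^Z/B   [B -> Z]
Z^Z/B => i^Z/B   [Z -> i]
i^Z/B => i^(E)/B   [Z -> ( E )]
i^(E)/B => i^(B)/B   [E -> B]
i^(B)/B => i^(Z)/B   [B -> Z]
i^(Z)/B => i^(i)/B   [Z -> i]
i^(i)/B => i^(i)/Z   [B -> Z]
i^(i)/Z => i^(i)/i   [Z -> i]

E => E/B => B/B => B^Z/B => Z^Z/B => i^Z/B => i^(E)/B => i^(B)/B => i^(Z)/B => i^(i)/B => i^(i)/Z => i^(i)/i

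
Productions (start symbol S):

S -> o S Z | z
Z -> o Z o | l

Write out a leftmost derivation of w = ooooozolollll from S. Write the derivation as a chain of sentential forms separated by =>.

S => oSZ   [S -> o S Z]
oSZ => ooSZZ   [S -> o S Z]
ooSZZ => oooSZZZ   [S -> o S Z]
oooSZZZ => ooooSZZZZ   [S -> o S Z]
ooooSZZZZ => oooooSZZZZZ   [S -> o S Z]
oooooSZZZZZ => ooooozZZZZZ   [S -> z]
ooooozZZZZZ => ooooozoZoZZZZ   [Z -> o Z o]
ooooozoZoZZZZ => ooooozoloZZZZ   [Z -> l]
ooooozoloZZZZ => ooooozololZZZ   [Z -> l]
ooooozololZZZ => ooooozolollZZ   [Z -> l]
ooooozolollZZ => ooooozololllZ   [Z -> l]
ooooozololllZ => ooooozolollll   [Z -> l]

S => oSZ => ooSZZ => oooSZZZ => ooooSZZZZ => oooooSZZZZZ => ooooozZZZZZ => ooooozoZoZZZZ => ooooozoloZZZZ => ooooozololZZZ => ooooozolollZZ => ooooozololllZ => ooooozolollll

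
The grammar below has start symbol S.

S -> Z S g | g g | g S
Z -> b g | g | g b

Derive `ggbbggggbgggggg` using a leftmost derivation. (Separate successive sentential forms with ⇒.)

S⇒gS⇒gZSg⇒ggbSg⇒ggbZSgg⇒ggbbgSgg⇒ggbbggSgg⇒ggbbgggSgg⇒ggbbgggZSggg⇒ggbbggggbSggg⇒ggbbggggbgSggg⇒ggbbggggbgggggg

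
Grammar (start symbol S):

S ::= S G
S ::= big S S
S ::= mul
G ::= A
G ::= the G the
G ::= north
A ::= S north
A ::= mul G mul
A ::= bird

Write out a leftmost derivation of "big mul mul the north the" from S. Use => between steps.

S => S G   [S ::= S G]
S G => big S S G   [S ::= big S S]
big S S G => big mul S G   [S ::= mul]
big mul S G => big mul mul G   [S ::= mul]
big mul mul G => big mul mul the G the   [G ::= the G the]
big mul mul the G the => big mul mul the north the   [G ::= north]

S => S G => big S S G => big mul S G => big mul mul G => big mul mul the G the => big mul mul the north the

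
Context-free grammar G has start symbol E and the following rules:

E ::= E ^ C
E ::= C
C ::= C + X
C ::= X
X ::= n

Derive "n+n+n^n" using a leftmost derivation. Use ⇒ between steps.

E ⇒ E^C ⇒ C^C ⇒ C+X^C ⇒ C+X+X^C ⇒ X+X+X^C ⇒ n+X+X^C ⇒ n+n+X^C ⇒ n+n+n^C ⇒ n+n+n^X ⇒ n+n+n^n

E ⇒ E^C   [E ::= E ^ C]
E^C ⇒ C^C   [E ::= C]
C^C ⇒ C+X^C   [C ::= C + X]
C+X^C ⇒ C+X+X^C   [C ::= C + X]
C+X+X^C ⇒ X+X+X^C   [C ::= X]
X+X+X^C ⇒ n+X+X^C   [X ::= n]
n+X+X^C ⇒ n+n+X^C   [X ::= n]
n+n+X^C ⇒ n+n+n^C   [X ::= n]
n+n+n^C ⇒ n+n+n^X   [C ::= X]
n+n+n^X ⇒ n+n+n^n   [X ::= n]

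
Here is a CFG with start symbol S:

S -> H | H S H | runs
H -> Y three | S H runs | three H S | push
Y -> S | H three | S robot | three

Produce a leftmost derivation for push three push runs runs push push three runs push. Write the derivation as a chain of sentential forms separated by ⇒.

S ⇒ H S H ⇒ Y three S H ⇒ S three S H ⇒ H S H three S H ⇒ push S H three S H ⇒ push H S H H three S H ⇒ push three H S S H H three S H ⇒ push three push S S H H three S H ⇒ push three push runs S H H three S H ⇒ push three push runs runs H H three S H ⇒ push three push runs runs push H three S H ⇒ push three push runs runs push push three S H ⇒ push three push runs runs push push three runs H ⇒ push three push runs runs push push three runs push

S ⇒ H S H   [S -> H S H]
H S H ⇒ Y three S H   [H -> Y three]
Y three S H ⇒ S three S H   [Y -> S]
S three S H ⇒ H S H three S H   [S -> H S H]
H S H three S H ⇒ push S H three S H   [H -> push]
push S H three S H ⇒ push H S H H three S H   [S -> H S H]
push H S H H three S H ⇒ push three H S S H H three S H   [H -> three H S]
push three H S S H H three S H ⇒ push three push S S H H three S H   [H -> push]
push three push S S H H three S H ⇒ push three push runs S H H three S H   [S -> runs]
push three push runs S H H three S H ⇒ push three push runs runs H H three S H   [S -> runs]
push three push runs runs H H three S H ⇒ push three push runs runs push H three S H   [H -> push]
push three push runs runs push H three S H ⇒ push three push runs runs push push three S H   [H -> push]
push three push runs runs push push three S H ⇒ push three push runs runs push push three runs H   [S -> runs]
push three push runs runs push push three runs H ⇒ push three push runs runs push push three runs push   [H -> push]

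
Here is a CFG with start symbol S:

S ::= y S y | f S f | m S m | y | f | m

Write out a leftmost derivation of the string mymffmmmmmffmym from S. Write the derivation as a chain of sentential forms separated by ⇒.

S ⇒ mSm   [S ::= m S m]
mSm ⇒ mySym   [S ::= y S y]
mySym ⇒ mymSmym   [S ::= m S m]
mymSmym ⇒ mymfSfmym   [S ::= f S f]
mymfSfmym ⇒ mymffSffmym   [S ::= f S f]
mymffSffmym ⇒ mymffmSmffmym   [S ::= m S m]
mymffmSmffmym ⇒ mymffmmSmmffmym   [S ::= m S m]
mymffmmSmmffmym ⇒ mymffmmmmmffmym   [S ::= m]

S⇒mSm⇒mySym⇒mymSmym⇒mymfSfmym⇒mymffSffmym⇒mymffmSmffmym⇒mymffmmSmmffmym⇒mymffmmmmmffmym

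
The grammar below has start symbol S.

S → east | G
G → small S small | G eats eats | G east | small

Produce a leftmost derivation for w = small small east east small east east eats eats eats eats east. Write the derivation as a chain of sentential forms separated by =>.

S => G => G east => G eats eats east => G eats eats eats eats east => G east eats eats eats eats east => G east east eats eats eats eats east => small S small east east eats eats eats eats east => small G small east east eats eats eats eats east => small G east small east east eats eats eats eats east => small G east east small east east eats eats eats eats east => small small east east small east east eats eats eats eats east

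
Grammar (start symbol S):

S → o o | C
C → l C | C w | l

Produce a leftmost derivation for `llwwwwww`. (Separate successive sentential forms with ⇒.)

S ⇒ C ⇒ Cw ⇒ Cww ⇒ lCww ⇒ lCwww ⇒ lCwwww ⇒ lCwwwww ⇒ lCwwwwww ⇒ llwwwwww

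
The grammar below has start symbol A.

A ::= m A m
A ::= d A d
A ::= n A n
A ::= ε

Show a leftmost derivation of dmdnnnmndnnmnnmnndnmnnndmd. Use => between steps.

A => dAd => dmAmd => dmdAdmd => dmdnAndmd => dmdnnAnndmd => dmdnnnAnnndmd => dmdnnnmAmnnndmd => dmdnnnmnAnmnnndmd => dmdnnnmndAdnmnnndmd => dmdnnnmndnAndnmnnndmd => dmdnnnmndnnAnndnmnnndmd => dmdnnnmndnnmAmnndnmnnndmd => dmdnnnmndnnmnAnmnndnmnnndmd => dmdnnnmndnnmnnmnndnmnnndmd

A => dAd   [A ::= d A d]
dAd => dmAmd   [A ::= m A m]
dmAmd => dmdAdmd   [A ::= d A d]
dmdAdmd => dmdnAndmd   [A ::= n A n]
dmdnAndmd => dmdnnAnndmd   [A ::= n A n]
dmdnnAnndmd => dmdnnnAnnndmd   [A ::= n A n]
dmdnnnAnnndmd => dmdnnnmAmnnndmd   [A ::= m A m]
dmdnnnmAmnnndmd => dmdnnnmnAnmnnndmd   [A ::= n A n]
dmdnnnmnAnmnnndmd => dmdnnnmndAdnmnnndmd   [A ::= d A d]
dmdnnnmndAdnmnnndmd => dmdnnnmndnAndnmnnndmd   [A ::= n A n]
dmdnnnmndnAndnmnnndmd => dmdnnnmndnnAnndnmnnndmd   [A ::= n A n]
dmdnnnmndnnAnndnmnnndmd => dmdnnnmndnnmAmnndnmnnndmd   [A ::= m A m]
dmdnnnmndnnmAmnndnmnnndmd => dmdnnnmndnnmnAnmnndnmnnndmd   [A ::= n A n]
dmdnnnmndnnmnAnmnndnmnnndmd => dmdnnnmndnnmnnmnndnmnnndmd   [A ::= ε]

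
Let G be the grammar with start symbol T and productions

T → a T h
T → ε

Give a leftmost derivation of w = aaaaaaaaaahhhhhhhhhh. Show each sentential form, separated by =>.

T => aTh => aaThh => aaaThhh => aaaaThhhh => aaaaaThhhhh => aaaaaaThhhhhh => aaaaaaaThhhhhhh => aaaaaaaaThhhhhhhh => aaaaaaaaaThhhhhhhhh => aaaaaaaaaaThhhhhhhhhh => aaaaaaaaaahhhhhhhhhh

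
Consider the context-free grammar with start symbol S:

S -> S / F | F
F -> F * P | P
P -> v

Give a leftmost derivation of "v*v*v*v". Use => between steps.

S => F => F*P => F*P*P => F*P*P*P => P*P*P*P => v*P*P*P => v*v*P*P => v*v*v*P => v*v*v*v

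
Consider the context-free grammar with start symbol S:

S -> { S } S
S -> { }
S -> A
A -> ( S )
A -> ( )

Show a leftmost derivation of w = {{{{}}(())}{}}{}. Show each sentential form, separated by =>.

S => {S}S   [S -> { S } S]
{S}S => {{S}S}S   [S -> { S } S]
{{S}S}S => {{{S}S}S}S   [S -> { S } S]
{{{S}S}S}S => {{{{}}S}S}S   [S -> { }]
{{{{}}S}S}S => {{{{}}A}S}S   [S -> A]
{{{{}}A}S}S => {{{{}}(S)}S}S   [A -> ( S )]
{{{{}}(S)}S}S => {{{{}}(A)}S}S   [S -> A]
{{{{}}(A)}S}S => {{{{}}(())}S}S   [A -> ( )]
{{{{}}(())}S}S => {{{{}}(())}{}}S   [S -> { }]
{{{{}}(())}{}}S => {{{{}}(())}{}}{}   [S -> { }]

S => {S}S => {{S}S}S => {{{S}S}S}S => {{{{}}S}S}S => {{{{}}A}S}S => {{{{}}(S)}S}S => {{{{}}(A)}S}S => {{{{}}(())}S}S => {{{{}}(())}{}}S => {{{{}}(())}{}}{}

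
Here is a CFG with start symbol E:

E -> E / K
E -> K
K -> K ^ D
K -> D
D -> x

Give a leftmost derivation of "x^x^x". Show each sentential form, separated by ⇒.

E ⇒ K ⇒ K^D ⇒ K^D^D ⇒ D^D^D ⇒ x^D^D ⇒ x^x^D ⇒ x^x^x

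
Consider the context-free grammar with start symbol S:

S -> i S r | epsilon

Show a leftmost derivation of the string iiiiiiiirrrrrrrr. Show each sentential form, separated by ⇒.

S ⇒ iSr ⇒ iiSrr ⇒ iiiSrrr ⇒ iiiiSrrrr ⇒ iiiiiSrrrrr ⇒ iiiiiiSrrrrrr ⇒ iiiiiiiSrrrrrrr ⇒ iiiiiiiiSrrrrrrrr ⇒ iiiiiiiirrrrrrrr

S ⇒ iSr   [S -> i S r]
iSr ⇒ iiSrr   [S -> i S r]
iiSrr ⇒ iiiSrrr   [S -> i S r]
iiiSrrr ⇒ iiiiSrrrr   [S -> i S r]
iiiiSrrrr ⇒ iiiiiSrrrrr   [S -> i S r]
iiiiiSrrrrr ⇒ iiiiiiSrrrrrr   [S -> i S r]
iiiiiiSrrrrrr ⇒ iiiiiiiSrrrrrrr   [S -> i S r]
iiiiiiiSrrrrrrr ⇒ iiiiiiiiSrrrrrrrr   [S -> i S r]
iiiiiiiiSrrrrrrrr ⇒ iiiiiiiirrrrrrrr   [S -> epsilon]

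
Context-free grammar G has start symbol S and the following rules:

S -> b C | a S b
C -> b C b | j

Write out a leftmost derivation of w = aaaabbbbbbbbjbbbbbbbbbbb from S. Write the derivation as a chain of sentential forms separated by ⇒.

S ⇒ aSb ⇒ aaSbb ⇒ aaaSbbb ⇒ aaaaSbbbb ⇒ aaaabCbbbb ⇒ aaaabbCbbbbb ⇒ aaaabbbCbbbbbb ⇒ aaaabbbbCbbbbbbb ⇒ aaaabbbbbCbbbbbbbb ⇒ aaaabbbbbbCbbbbbbbbb ⇒ aaaabbbbbbbCbbbbbbbbbb ⇒ aaaabbbbbbbbCbbbbbbbbbbb ⇒ aaaabbbbbbbbjbbbbbbbbbbb

S ⇒ aSb   [S -> a S b]
aSb ⇒ aaSbb   [S -> a S b]
aaSbb ⇒ aaaSbbb   [S -> a S b]
aaaSbbb ⇒ aaaaSbbbb   [S -> a S b]
aaaaSbbbb ⇒ aaaabCbbbb   [S -> b C]
aaaabCbbbb ⇒ aaaabbCbbbbb   [C -> b C b]
aaaabbCbbbbb ⇒ aaaabbbCbbbbbb   [C -> b C b]
aaaabbbCbbbbbb ⇒ aaaabbbbCbbbbbbb   [C -> b C b]
aaaabbbbCbbbbbbb ⇒ aaaabbbbbCbbbbbbbb   [C -> b C b]
aaaabbbbbCbbbbbbbb ⇒ aaaabbbbbbCbbbbbbbbb   [C -> b C b]
aaaabbbbbbCbbbbbbbbb ⇒ aaaabbbbbbbCbbbbbbbbbb   [C -> b C b]
aaaabbbbbbbCbbbbbbbbbb ⇒ aaaabbbbbbbbCbbbbbbbbbbb   [C -> b C b]
aaaabbbbbbbbCbbbbbbbbbbb ⇒ aaaabbbbbbbbjbbbbbbbbbbb   [C -> j]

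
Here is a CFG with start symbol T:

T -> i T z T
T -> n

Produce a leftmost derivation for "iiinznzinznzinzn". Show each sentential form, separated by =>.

T => iTzT => iiTzTzT => iiiTzTzTzT => iiinzTzTzT => iiinznzTzT => iiinznziTzTzT => iiinznzinzTzT => iiinznzinznzT => iiinznzinznziTzT => iiinznzinznzinzT => iiinznzinznzinzn

T => iTzT   [T -> i T z T]
iTzT => iiTzTzT   [T -> i T z T]
iiTzTzT => iiiTzTzTzT   [T -> i T z T]
iiiTzTzTzT => iiinzTzTzT   [T -> n]
iiinzTzTzT => iiinznzTzT   [T -> n]
iiinznzTzT => iiinznziTzTzT   [T -> i T z T]
iiinznziTzTzT => iiinznzinzTzT   [T -> n]
iiinznzinzTzT => iiinznzinznzT   [T -> n]
iiinznzinznzT => iiinznzinznziTzT   [T -> i T z T]
iiinznzinznziTzT => iiinznzinznzinzT   [T -> n]
iiinznzinznzinzT => iiinznzinznzinzn   [T -> n]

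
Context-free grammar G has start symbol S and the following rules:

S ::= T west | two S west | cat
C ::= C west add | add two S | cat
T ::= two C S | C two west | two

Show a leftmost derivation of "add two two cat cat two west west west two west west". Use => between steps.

S => T west => C two west west => add two S two west west => add two T west two west west => add two two C S west two west west => add two two cat S west two west west => add two two cat T west west two west west => add two two cat C two west west west two west west => add two two cat cat two west west west two west west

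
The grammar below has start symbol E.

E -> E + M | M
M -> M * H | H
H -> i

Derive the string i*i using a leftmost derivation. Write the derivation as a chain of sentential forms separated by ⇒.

E ⇒ M   [E -> M]
M ⇒ M*H   [M -> M * H]
M*H ⇒ H*H   [M -> H]
H*H ⇒ i*H   [H -> i]
i*H ⇒ i*i   [H -> i]

E ⇒ M ⇒ M*H ⇒ H*H ⇒ i*H ⇒ i*i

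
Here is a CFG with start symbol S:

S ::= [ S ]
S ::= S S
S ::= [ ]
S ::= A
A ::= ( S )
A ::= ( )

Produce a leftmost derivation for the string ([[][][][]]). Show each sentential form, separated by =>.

S => A => (S) => ([S]) => ([SS]) => ([SSS]) => ([SSSS]) => ([[]SSS]) => ([[][]SS]) => ([[][][]S]) => ([[][][][]])

S => A   [S ::= A]
A => (S)   [A ::= ( S )]
(S) => ([S])   [S ::= [ S ]]
([S]) => ([SS])   [S ::= S S]
([SS]) => ([SSS])   [S ::= S S]
([SSS]) => ([SSSS])   [S ::= S S]
([SSSS]) => ([[]SSS])   [S ::= [ ]]
([[]SSS]) => ([[][]SS])   [S ::= [ ]]
([[][]SS]) => ([[][][]S])   [S ::= [ ]]
([[][][]S]) => ([[][][][]])   [S ::= [ ]]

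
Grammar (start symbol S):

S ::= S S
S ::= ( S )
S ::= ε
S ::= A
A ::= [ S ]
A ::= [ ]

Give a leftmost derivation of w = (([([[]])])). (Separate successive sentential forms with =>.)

S=>(S)=>((S))=>((A))=>(([S]))=>(([(S)]))=>(([(A)]))=>(([([S])]))=>(([([A])]))=>(([([[]])]))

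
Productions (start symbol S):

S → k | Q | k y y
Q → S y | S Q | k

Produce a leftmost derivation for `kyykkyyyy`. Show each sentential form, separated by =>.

S => Q   [S → Q]
Q => Sy   [Q → S y]
Sy => Qy   [S → Q]
Qy => SQy   [Q → S Q]
SQy => kyyQy   [S → k y y]
kyyQy => kyySQy   [Q → S Q]
kyySQy => kyyQQy   [S → Q]
kyyQQy => kyykQy   [Q → k]
kyykQy => kyykSyy   [Q → S y]
kyykSyy => kyykkyyyy   [S → k y y]

S => Q => Sy => Qy => SQy => kyyQy => kyySQy => kyyQQy => kyykQy => kyykSyy => kyykkyyyy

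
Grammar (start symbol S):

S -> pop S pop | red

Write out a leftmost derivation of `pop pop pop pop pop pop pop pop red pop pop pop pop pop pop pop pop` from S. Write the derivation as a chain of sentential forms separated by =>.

S => pop S pop => pop pop S pop pop => pop pop pop S pop pop pop => pop pop pop pop S pop pop pop pop => pop pop pop pop pop S pop pop pop pop pop => pop pop pop pop pop pop S pop pop pop pop pop pop => pop pop pop pop pop pop pop S pop pop pop pop pop pop pop => pop pop pop pop pop pop pop pop S pop pop pop pop pop pop pop pop => pop pop pop pop pop pop pop pop red pop pop pop pop pop pop pop pop

S => pop S pop   [S -> pop S pop]
pop S pop => pop pop S pop pop   [S -> pop S pop]
pop pop S pop pop => pop pop pop S pop pop pop   [S -> pop S pop]
pop pop pop S pop pop pop => pop pop pop pop S pop pop pop pop   [S -> pop S pop]
pop pop pop pop S pop pop pop pop => pop pop pop pop pop S pop pop pop pop pop   [S -> pop S pop]
pop pop pop pop pop S pop pop pop pop pop => pop pop pop pop pop pop S pop pop pop pop pop pop   [S -> pop S pop]
pop pop pop pop pop pop S pop pop pop pop pop pop => pop pop pop pop pop pop pop S pop pop pop pop pop pop pop   [S -> pop S pop]
pop pop pop pop pop pop pop S pop pop pop pop pop pop pop => pop pop pop pop pop pop pop pop S pop pop pop pop pop pop pop pop   [S -> pop S pop]
pop pop pop pop pop pop pop pop S pop pop pop pop pop pop pop pop => pop pop pop pop pop pop pop pop red pop pop pop pop pop pop pop pop   [S -> red]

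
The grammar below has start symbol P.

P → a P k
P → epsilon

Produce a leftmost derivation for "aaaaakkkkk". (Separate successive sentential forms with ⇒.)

P ⇒ aPk   [P → a P k]
aPk ⇒ aaPkk   [P → a P k]
aaPkk ⇒ aaaPkkk   [P → a P k]
aaaPkkk ⇒ aaaaPkkkk   [P → a P k]
aaaaPkkkk ⇒ aaaaaPkkkkk   [P → a P k]
aaaaaPkkkkk ⇒ aaaaakkkkk   [P → epsilon]

P⇒aPk⇒aaPkk⇒aaaPkkk⇒aaaaPkkkk⇒aaaaaPkkkkk⇒aaaaakkkkk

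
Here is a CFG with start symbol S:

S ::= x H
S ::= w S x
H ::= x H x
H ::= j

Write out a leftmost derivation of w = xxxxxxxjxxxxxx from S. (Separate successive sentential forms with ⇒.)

S ⇒ xH ⇒ xxHx ⇒ xxxHxx ⇒ xxxxHxxx ⇒ xxxxxHxxxx ⇒ xxxxxxHxxxxx ⇒ xxxxxxxHxxxxxx ⇒ xxxxxxxjxxxxxx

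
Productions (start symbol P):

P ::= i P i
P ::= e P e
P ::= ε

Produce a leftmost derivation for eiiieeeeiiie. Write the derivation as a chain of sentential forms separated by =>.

P => ePe => eiPie => eiiPiie => eiiiPiiie => eiiiePeiiie => eiiieePeeiiie => eiiieeeeiiie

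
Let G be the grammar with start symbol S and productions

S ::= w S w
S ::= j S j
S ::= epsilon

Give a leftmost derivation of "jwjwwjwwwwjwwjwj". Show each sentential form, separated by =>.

S => jSj => jwSwj => jwjSjwj => jwjwSwjwj => jwjwwSwwjwj => jwjwwjSjwwjwj => jwjwwjwSwjwwjwj => jwjwwjwwSwwjwwjwj => jwjwwjwwwwjwwjwj

S => jSj   [S ::= j S j]
jSj => jwSwj   [S ::= w S w]
jwSwj => jwjSjwj   [S ::= j S j]
jwjSjwj => jwjwSwjwj   [S ::= w S w]
jwjwSwjwj => jwjwwSwwjwj   [S ::= w S w]
jwjwwSwwjwj => jwjwwjSjwwjwj   [S ::= j S j]
jwjwwjSjwwjwj => jwjwwjwSwjwwjwj   [S ::= w S w]
jwjwwjwSwjwwjwj => jwjwwjwwSwwjwwjwj   [S ::= w S w]
jwjwwjwwSwwjwwjwj => jwjwwjwwwwjwwjwj   [S ::= epsilon]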